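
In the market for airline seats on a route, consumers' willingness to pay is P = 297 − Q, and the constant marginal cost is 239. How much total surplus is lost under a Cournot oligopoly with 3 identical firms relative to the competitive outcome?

DWL = 105.125

Perfect competition: P = MC = 239, so 297 − Q = 239 and Q = 58.
Cournot with 3 identical firms: the symmetric best-response condition is 297 − 4q = 239. Each firm produces q = 14.5, total output Q = 43.5, price P = 253.5.
DWL is the triangle between Q = 43.5 and Q = 58: ½·(58 − 43.5)·(253.5 − 239) = 105.125.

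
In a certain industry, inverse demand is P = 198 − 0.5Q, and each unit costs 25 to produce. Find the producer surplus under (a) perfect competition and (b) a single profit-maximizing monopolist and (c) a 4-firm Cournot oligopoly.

Under competition P = MC = 25, so Q = (198 − 25)/0.5 = 346.
PS = (25 − 25)·346 = 0.
A monopolist chooses Q where MR = MC. MR = 198 − Q; setting this equal to 25 gives Q = 173 and P = 111.5.
PS = (111.5 − 25)·173 = 14964.5.
In a 4-firm Cournot equilibrium, symmetry and the first-order condition give q = (198 − 25)/(2.5) = 69.2. So Q = 276.8 and P = 59.6.
PS = (59.6 − 25)·276.8 = 9577.28.

Competition: PS = 0; Monopoly: PS = 14964.5; Cournot: PS = 9577.28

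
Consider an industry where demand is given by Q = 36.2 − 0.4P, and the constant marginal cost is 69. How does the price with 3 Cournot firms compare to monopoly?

Cournot: P = 74.375; Monopoly: P = 79.75

Inverting demand: P = 90.5 − 2.5Q.
With 3 symmetric Cournot firms, each firm's FOC gives 90.5 − 10q = 69, so q = 2.15, Q = 3·2.15 = 6.45, and P = 74.375.
The monopolist equates marginal revenue to marginal cost: 90.5 − 5Q = 69, so Q = 4.3. From demand, P = 79.75.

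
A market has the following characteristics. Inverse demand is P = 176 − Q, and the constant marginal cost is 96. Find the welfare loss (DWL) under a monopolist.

Perfect competition: P = MC = 96, so 176 − Q = 96 and Q = 80.
A monopolist chooses Q where MR = MC. MR = 176 − 2Q; setting this equal to 96 gives Q = 40 and P = 136.
DWL is the triangle between Q = 40 and Q = 80: ½·(80 − 40)·(136 − 96) = 800.

DWL = 800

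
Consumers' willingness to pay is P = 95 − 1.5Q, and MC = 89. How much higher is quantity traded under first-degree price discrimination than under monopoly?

Q rises by 2

The monopolist equates marginal revenue to marginal cost: 95 − 3Q = 89, so Q = 2. From demand, P = 92.
With perfect price discrimination, output is the efficient level Q = 4 (where demand meets MC), but every buyer pays their willingness to pay: CS = 0 and PS = total surplus.
Change in quantity traded: 4 − 2 = 2.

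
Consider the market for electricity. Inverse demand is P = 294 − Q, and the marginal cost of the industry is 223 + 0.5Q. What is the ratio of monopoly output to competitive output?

Q_m/Q_c = 0.6

Monopoly sets MR = MC: 294 − 2Q = 223 + 0.5Q ⇒ Q = 28.4, P = 294 − 28.4 = 265.6.
Under competition P = MC: 294 − Q = 223 + 0.5Q ⇒ Q = 142/3, P = 740/3.
Ratio Q_m/Q_c = 28.4/(142/3) = 0.6.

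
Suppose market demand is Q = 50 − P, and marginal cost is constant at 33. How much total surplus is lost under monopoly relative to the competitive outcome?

DWL = 36.125

Inverting demand: P = 50 − Q.
Competitive firms price at marginal cost: P = 33, giving Q = 17.
The monopolist equates marginal revenue to marginal cost: 50 − 2Q = 33, so Q = 8.5. From demand, P = 41.5.
DWL is the triangle between Q = 8.5 and Q = 17: ½·(17 − 8.5)·(41.5 − 33) = 36.125.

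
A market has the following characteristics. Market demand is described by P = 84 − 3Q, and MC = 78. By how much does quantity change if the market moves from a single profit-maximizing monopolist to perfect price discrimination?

A monopolist chooses Q where MR = MC. MR = 84 − 6Q; setting this equal to 78 gives Q = 1 and P = 81.
A perfectly discriminating monopolist sells every unit with P(Q) ≥ MC(Q), so output equals the competitive quantity Q = 2. Each buyer pays their reservation price, so CS = 0 and the firm captures all surplus.
Change in quantity: 2 − 1 = 1.

Q rises by 1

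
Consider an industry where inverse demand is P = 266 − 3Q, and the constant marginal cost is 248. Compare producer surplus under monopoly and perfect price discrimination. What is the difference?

A monopolist chooses Q where MR = MC. MR = 266 − 6Q; setting this equal to 248 gives Q = 3 and P = 257.
PS = (257 − 248)·3 = 27.
A perfectly discriminating monopolist sells every unit with P(Q) ≥ MC(Q), so output equals the competitive quantity Q = 6. Each buyer pays their reservation price, so CS = 0 and the firm captures all surplus.
PS = ½·(266 − 248)·6 = 54.
Change in producer surplus: 54 − 27 = 27.

PS rises by 27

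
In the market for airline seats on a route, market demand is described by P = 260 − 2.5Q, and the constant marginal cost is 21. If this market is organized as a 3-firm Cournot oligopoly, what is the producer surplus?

PS = 4284.075

Cournot with 3 identical firms: the symmetric best-response condition is 260 − 10q = 21. Each firm produces q = 23.9, total output Q = 71.7, price P = 80.75.
PS = (80.75 − 21)·71.7 = 4284.075.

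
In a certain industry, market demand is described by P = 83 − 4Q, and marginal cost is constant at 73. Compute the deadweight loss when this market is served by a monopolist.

DWL = 3.125

Perfect competition: P = MC = 73, so 83 − 4Q = 73 and Q = 2.5.
The monopolist equates marginal revenue to marginal cost: 83 − 8Q = 73, so Q = 1.25. From demand, P = 78.
DWL is the triangle between Q = 1.25 and Q = 2.5: ½·(2.5 − 1.25)·(78 − 73) = 3.125.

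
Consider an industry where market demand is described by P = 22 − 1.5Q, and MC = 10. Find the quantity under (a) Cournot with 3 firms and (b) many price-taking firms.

Cournot: Q = 6; Competition: Q = 8

In a 3-firm Cournot equilibrium, symmetry and the first-order condition give q = (22 − 10)/(6) = 2. So Q = 6 and P = 13.
Perfect competition: P = MC = 10, so 22 − 1.5Q = 10 and Q = 8.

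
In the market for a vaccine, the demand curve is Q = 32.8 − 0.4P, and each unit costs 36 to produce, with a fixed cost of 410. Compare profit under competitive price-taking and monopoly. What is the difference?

Inverting demand: P = 82 − 2.5Q.
Under competition P = MC = 36, so Q = (82 − 36)/2.5 = 18.4.
Profit = (36 − 36)·18.4 − 410 = −410.
A monopolist chooses Q where MR = MC. MR = 82 − 5Q; setting this equal to 36 gives Q = 9.2 and P = 59.
Profit = (59 − 36)·9.2 − 410 = −198.4.
Change in profit: −198.4 − −410 = 211.6.

π rises by 211.6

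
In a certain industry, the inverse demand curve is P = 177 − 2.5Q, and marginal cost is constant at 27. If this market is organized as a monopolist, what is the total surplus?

The monopolist equates marginal revenue to marginal cost: 177 − 5Q = 27, so Q = 30. From demand, P = 102.
CS = ½·(177 − 102)·30 = 1125; PS = (102 − 27)·30 = 2250; TS = 3375.

TS = 3375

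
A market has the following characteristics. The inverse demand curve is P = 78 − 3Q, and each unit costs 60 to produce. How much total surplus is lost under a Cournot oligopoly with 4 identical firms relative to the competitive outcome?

Perfect competition: P = MC = 60, so 78 − 3Q = 60 and Q = 6.
Cournot with 4 identical firms: the symmetric best-response condition is 78 − 15q = 60. Each firm produces q = 1.2, total output Q = 4.8, price P = 63.6.
DWL is the triangle between Q = 4.8 and Q = 6: ½·(6 − 4.8)·(63.6 − 60) = 2.16.

DWL = 2.16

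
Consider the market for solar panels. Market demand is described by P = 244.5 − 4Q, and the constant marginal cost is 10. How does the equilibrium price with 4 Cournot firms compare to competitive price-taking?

With 4 symmetric Cournot firms, each firm's FOC gives 244.5 − 20q = 10, so q = 11.725, Q = 4·11.725 = 46.9, and P = 56.9.
Perfect competition: P = MC = 10, so 244.5 − 4Q = 10 and Q = 58.625.

Cournot: P = 56.9; Competition: P = 10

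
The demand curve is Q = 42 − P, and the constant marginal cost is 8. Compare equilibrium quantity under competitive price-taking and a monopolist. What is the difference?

Inverting demand: P = 42 − Q.
Competitive firms price at marginal cost: P = 8, giving Q = 34.
The monopolist equates marginal revenue to marginal cost: 42 − 2Q = 8, so Q = 17. From demand, P = 25.
Change in equilibrium quantity: 17 − 34 = −17.

Equilibrium quantity falls by 17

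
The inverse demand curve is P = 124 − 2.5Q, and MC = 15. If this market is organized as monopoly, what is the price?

Monopoly sets MR = MC: 124 − 5Q = 15 ⇒ Q = 21.8, P = 124 − 2.5·21.8 = 69.5.

P = 69.5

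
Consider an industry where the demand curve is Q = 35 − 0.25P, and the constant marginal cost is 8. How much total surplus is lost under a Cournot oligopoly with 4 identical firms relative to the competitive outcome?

DWL = 87.12

Inverting demand: P = 140 − 4Q.
Perfect competition: P = MC = 8, so 140 − 4Q = 8 and Q = 33.
In a 4-firm Cournot equilibrium, symmetry and the first-order condition give q = (140 − 8)/(20) = 6.6. So Q = 26.4 and P = 34.4.
DWL is the triangle between Q = 26.4 and Q = 33: ½·(33 − 26.4)·(34.4 − 8) = 87.12.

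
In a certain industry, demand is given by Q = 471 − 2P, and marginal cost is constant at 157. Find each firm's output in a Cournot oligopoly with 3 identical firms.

Inverting demand: P = 235.5 − 0.5Q.
In a 3-firm Cournot equilibrium, symmetry and the first-order condition give q = (235.5 − 157)/(2) = 39.25. So Q = 117.75 and P = 176.625.

q_i = 39.25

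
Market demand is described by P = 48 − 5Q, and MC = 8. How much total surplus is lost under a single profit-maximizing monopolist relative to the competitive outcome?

Competitive firms price at marginal cost: P = 8, giving Q = 8.
Monopoly sets MR = MC: 48 − 10Q = 8 ⇒ Q = 4, P = 48 − 5·4 = 28.
DWL is the triangle between Q = 4 and Q = 8: ½·(8 − 4)·(28 − 8) = 40.

DWL = 40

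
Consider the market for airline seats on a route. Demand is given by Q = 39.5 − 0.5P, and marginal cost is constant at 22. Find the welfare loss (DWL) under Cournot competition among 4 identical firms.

Inverting demand: P = 79 − 2Q.
Under competition P = MC = 22, so Q = (79 − 22)/2 = 28.5.
With 4 symmetric Cournot firms, each firm's FOC gives 79 − 10q = 22, so q = 5.7, Q = 4·5.7 = 22.8, and P = 33.4.
DWL is the triangle between Q = 22.8 and Q = 28.5: ½·(28.5 − 22.8)·(33.4 − 22) = 32.49.

DWL = 32.49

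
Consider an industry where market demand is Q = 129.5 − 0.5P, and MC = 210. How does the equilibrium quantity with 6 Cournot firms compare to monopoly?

Cournot: Q = 21; Monopoly: Q = 12.25

Inverting demand: P = 259 − 2Q.
With 6 symmetric Cournot firms, each firm's FOC gives 259 − 14q = 210, so q = 3.5, Q = 6·3.5 = 21, and P = 217.
The monopolist equates marginal revenue to marginal cost: 259 − 4Q = 210, so Q = 12.25. From demand, P = 234.5.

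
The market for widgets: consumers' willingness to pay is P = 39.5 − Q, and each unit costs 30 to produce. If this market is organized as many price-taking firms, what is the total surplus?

TS = 45.125

Competitive firms price at marginal cost: P = 30, giving Q = 9.5.
CS = ½·(39.5 − 30)·9.5 = 45.125; PS = (30 − 30)·9.5 = 0; TS = 45.125.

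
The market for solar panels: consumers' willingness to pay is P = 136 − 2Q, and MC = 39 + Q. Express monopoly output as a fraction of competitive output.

Monopoly sets MR = MC: 136 − 4Q = 39 + Q ⇒ Q = 19.4, P = 136 − 2·19.4 = 97.2.
Under competition P = MC: 136 − 2Q = 39 + Q ⇒ Q = 97/3, P = 214/3.
Ratio Q_m/Q_c = 19.4/(97/3) = 0.6.

Q_m/Q_c = 0.6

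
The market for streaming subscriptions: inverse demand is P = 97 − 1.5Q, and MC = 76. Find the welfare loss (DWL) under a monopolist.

DWL = 36.75

Perfect competition: P = MC = 76, so 97 − 1.5Q = 76 and Q = 14.
Monopoly sets MR = MC: 97 − 3Q = 76 ⇒ Q = 7, P = 97 − 1.5·7 = 86.5.
DWL is the triangle between Q = 7 and Q = 14: ½·(14 − 7)·(86.5 − 76) = 36.75.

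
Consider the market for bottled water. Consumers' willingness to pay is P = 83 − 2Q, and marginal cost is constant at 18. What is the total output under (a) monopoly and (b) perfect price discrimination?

Monopoly: Q = 16.25; Perfect PD: Q = 32.5

The monopolist equates marginal revenue to marginal cost: 83 − 4Q = 18, so Q = 16.25. From demand, P = 50.5.
With perfect price discrimination, output is the efficient level Q = 32.5 (where demand meets MC), but every buyer pays their willingness to pay: CS = 0 and PS = total surplus.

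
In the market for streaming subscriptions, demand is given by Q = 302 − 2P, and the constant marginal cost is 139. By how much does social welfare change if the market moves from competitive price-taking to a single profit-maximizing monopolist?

Inverting demand: P = 151 − 0.5Q.
Competitive firms price at marginal cost: P = 139, giving Q = 24.
CS = ½·(151 − 139)·24 = 144; PS = (139 − 139)·24 = 0; TS = 144.
The monopolist equates marginal revenue to marginal cost: 151 − Q = 139, so Q = 12. From demand, P = 145.
CS = ½·(151 − 145)·12 = 36; PS = (145 − 139)·12 = 72; TS = 108.
Change in social welfare: 108 − 144 = −36.

Social welfare falls by 36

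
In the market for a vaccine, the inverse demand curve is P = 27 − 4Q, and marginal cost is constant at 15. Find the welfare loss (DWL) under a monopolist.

Under competition P = MC = 15, so Q = (27 − 15)/4 = 3.
A monopolist chooses Q where MR = MC. MR = 27 − 8Q; setting this equal to 15 gives Q = 1.5 and P = 21.
DWL is the triangle between Q = 1.5 and Q = 3: ½·(3 − 1.5)·(21 − 15) = 4.5.

DWL = 4.5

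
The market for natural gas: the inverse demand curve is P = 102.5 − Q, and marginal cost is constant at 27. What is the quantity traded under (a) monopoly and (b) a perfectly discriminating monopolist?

Monopoly: Q = 37.75; Perfect PD: Q = 75.5

A monopolist chooses Q where MR = MC. MR = 102.5 − 2Q; setting this equal to 27 gives Q = 37.75 and P = 64.75.
A perfectly discriminating monopolist sells every unit with P(Q) ≥ MC(Q), so output equals the competitive quantity Q = 75.5. Each buyer pays their reservation price, so CS = 0 and the firm captures all surplus.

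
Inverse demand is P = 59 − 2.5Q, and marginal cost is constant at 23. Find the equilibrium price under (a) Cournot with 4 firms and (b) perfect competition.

With 4 symmetric Cournot firms, each firm's FOC gives 59 − 12.5q = 23, so q = 2.88, Q = 4·2.88 = 11.52, and P = 30.2.
Under competition P = MC = 23, so Q = (59 − 23)/2.5 = 14.4.

Cournot: P = 30.2; Competition: P = 23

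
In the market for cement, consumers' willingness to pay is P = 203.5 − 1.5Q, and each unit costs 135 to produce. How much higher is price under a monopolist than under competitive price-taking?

Perfect competition: P = MC = 135, so 203.5 − 1.5Q = 135 and Q = 137/3.
The monopolist equates marginal revenue to marginal cost: 203.5 − 3Q = 135, so Q = 137/6. From demand, P = 169.25.
Change in price: 169.25 − 135 = 34.25.

Price rises by 34.25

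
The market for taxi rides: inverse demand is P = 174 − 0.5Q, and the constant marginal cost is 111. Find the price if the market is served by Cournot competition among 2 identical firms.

In a 2-firm Cournot equilibrium, symmetry and the first-order condition give q = (174 − 111)/(1.5) = 42. So Q = 84 and P = 132.

P = 132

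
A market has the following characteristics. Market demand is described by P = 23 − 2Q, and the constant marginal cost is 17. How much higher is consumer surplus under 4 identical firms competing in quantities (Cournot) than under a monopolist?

Consumer surplus rises by 3.51

The monopolist equates marginal revenue to marginal cost: 23 − 4Q = 17, so Q = 1.5. From demand, P = 20.
CS = ½·(23 − 20)·1.5 = 2.25.
Cournot with 4 identical firms: the symmetric best-response condition is 23 − 10q = 17. Each firm produces q = 0.6, total output Q = 2.4, price P = 18.2.
CS = ½·(23 − 18.2)·2.4 = 5.76.
Change in consumer surplus: 5.76 − 2.25 = 3.51.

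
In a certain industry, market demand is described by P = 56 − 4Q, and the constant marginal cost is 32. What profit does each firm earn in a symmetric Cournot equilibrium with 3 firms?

Cournot with 3 identical firms: the symmetric best-response condition is 56 − 16q = 32. Each firm produces q = 1.5, total output Q = 4.5, price P = 38.
Each firm's profit = (38 − 32)·1.5 = 9.

π_i = 9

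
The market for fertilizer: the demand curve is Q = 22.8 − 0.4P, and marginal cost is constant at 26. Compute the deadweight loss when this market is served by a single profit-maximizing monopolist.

DWL = 48.05

Inverting demand: P = 57 − 2.5Q.
Competitive firms price at marginal cost: P = 26, giving Q = 12.4.
A monopolist chooses Q where MR = MC. MR = 57 − 5Q; setting this equal to 26 gives Q = 6.2 and P = 41.5.
DWL is the triangle between Q = 6.2 and Q = 12.4: ½·(12.4 − 6.2)·(41.5 − 26) = 48.05.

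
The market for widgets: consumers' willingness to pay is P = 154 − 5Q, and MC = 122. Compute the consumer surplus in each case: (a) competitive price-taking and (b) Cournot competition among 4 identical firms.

Competition: CS = 102.4; Cournot: CS = 65.536

Competitive firms price at marginal cost: P = 122, giving Q = 6.4.
CS = ½·(154 − 122)·6.4 = 102.4.
Cournot with 4 identical firms: the symmetric best-response condition is 154 − 25q = 122. Each firm produces q = 1.28, total output Q = 5.12, price P = 128.4.
CS = ½·(154 − 128.4)·5.12 = 65.536.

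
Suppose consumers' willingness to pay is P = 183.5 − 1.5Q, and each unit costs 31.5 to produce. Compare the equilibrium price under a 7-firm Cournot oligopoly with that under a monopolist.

Cournot: P = 50.5; Monopoly: P = 107.5

In a 7-firm Cournot equilibrium, symmetry and the first-order condition give q = (183.5 − 31.5)/(12) = 38/3. So Q = 266/3 and P = 50.5.
The monopolist equates marginal revenue to marginal cost: 183.5 − 3Q = 31.5, so Q = 152/3. From demand, P = 107.5.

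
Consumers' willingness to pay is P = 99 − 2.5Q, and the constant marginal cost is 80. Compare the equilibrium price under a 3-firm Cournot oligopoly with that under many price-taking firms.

Cournot: P = 84.75; Competition: P = 80

Cournot with 3 identical firms: the symmetric best-response condition is 99 − 10q = 80. Each firm produces q = 1.9, total output Q = 5.7, price P = 84.75.
Under competition P = MC = 80, so Q = (99 − 80)/2.5 = 7.6.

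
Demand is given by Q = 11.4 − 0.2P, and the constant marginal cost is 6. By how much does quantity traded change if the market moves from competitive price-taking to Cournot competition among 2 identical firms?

Inverting demand: P = 57 − 5Q.
Competitive firms price at marginal cost: P = 6, giving Q = 10.2.
In a 2-firm Cournot equilibrium, symmetry and the first-order condition give q = (57 − 6)/(15) = 3.4. So Q = 6.8 and P = 23.
Change in quantity traded: 6.8 − 10.2 = −3.4.

Quantity traded falls by 3.4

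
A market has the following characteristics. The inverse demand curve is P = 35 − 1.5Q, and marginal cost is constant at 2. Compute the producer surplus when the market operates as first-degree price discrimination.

A perfectly discriminating monopolist sells every unit with P(Q) ≥ MC(Q), so output equals the competitive quantity Q = 22. Each buyer pays their reservation price, so CS = 0 and the firm captures all surplus.
PS = ½·(35 − 2)·22 = 363.

PS = 363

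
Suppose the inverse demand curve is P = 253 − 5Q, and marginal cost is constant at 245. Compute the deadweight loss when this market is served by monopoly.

DWL = 1.6

Under competition P = MC = 245, so Q = (253 − 245)/5 = 1.6.
A monopolist chooses Q where MR = MC. MR = 253 − 10Q; setting this equal to 245 gives Q = 0.8 and P = 249.
DWL is the triangle between Q = 0.8 and Q = 1.6: ½·(1.6 − 0.8)·(249 − 245) = 1.6.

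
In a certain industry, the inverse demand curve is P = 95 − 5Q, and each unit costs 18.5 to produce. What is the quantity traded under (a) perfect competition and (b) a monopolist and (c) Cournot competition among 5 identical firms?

Competition: Q = 15.3; Monopoly: Q = 7.65; Cournot: Q = 12.75

Under competition P = MC = 18.5, so Q = (95 − 18.5)/5 = 15.3.
The monopolist equates marginal revenue to marginal cost: 95 − 10Q = 18.5, so Q = 7.65. From demand, P = 56.75.
Cournot with 5 identical firms: the symmetric best-response condition is 95 − 30q = 18.5. Each firm produces q = 2.55, total output Q = 12.75, price P = 31.25.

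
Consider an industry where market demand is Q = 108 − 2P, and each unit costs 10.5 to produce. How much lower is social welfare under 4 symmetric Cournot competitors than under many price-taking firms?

Inverting demand: P = 54 − 0.5Q.
Under competition P = MC = 10.5, so Q = (54 − 10.5)/0.5 = 87.
CS = ½·(54 − 10.5)·87 = 1892.25; PS = (10.5 − 10.5)·87 = 0; TS = 1892.25.
Cournot with 4 identical firms: the symmetric best-response condition is 54 − 2.5q = 10.5. Each firm produces q = 17.4, total output Q = 69.6, price P = 19.2.
CS = ½·(54 − 19.2)·69.6 = 1211.04; PS = (19.2 − 10.5)·69.6 = 605.52; TS = 1816.56.
Change in social welfare: 1816.56 − 1892.25 = −75.69.

TS falls by 75.69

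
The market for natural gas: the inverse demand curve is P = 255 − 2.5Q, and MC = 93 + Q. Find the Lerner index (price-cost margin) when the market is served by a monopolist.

The monopolist equates marginal revenue to marginal cost: 255 − 5Q = 93 + Q, so Q = 27. From demand, P = 187.5.
Lerner index = (P − MC)/P = (187.5 − 120)/187.5 = 0.36.

Lerner index = 0.36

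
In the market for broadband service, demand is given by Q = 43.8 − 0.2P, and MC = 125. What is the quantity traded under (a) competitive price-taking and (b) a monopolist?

Inverting demand: P = 219 − 5Q.
Under competition P = MC = 125, so Q = (219 − 125)/5 = 18.8.
The monopolist equates marginal revenue to marginal cost: 219 − 10Q = 125, so Q = 9.4. From demand, P = 172.

Competition: Q = 18.8; Monopoly: Q = 9.4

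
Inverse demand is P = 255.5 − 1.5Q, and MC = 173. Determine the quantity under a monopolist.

Q = 27.5

The monopolist equates marginal revenue to marginal cost: 255.5 − 3Q = 173, so Q = 27.5. From demand, P = 214.25.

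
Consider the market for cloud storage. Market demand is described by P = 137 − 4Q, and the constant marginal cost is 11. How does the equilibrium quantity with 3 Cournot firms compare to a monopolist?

Cournot: Q = 23.625; Monopoly: Q = 15.75

In a 3-firm Cournot equilibrium, symmetry and the first-order condition give q = (137 − 11)/(16) = 7.875. So Q = 23.625 and P = 42.5.
A monopolist chooses Q where MR = MC. MR = 137 − 8Q; setting this equal to 11 gives Q = 15.75 and P = 74.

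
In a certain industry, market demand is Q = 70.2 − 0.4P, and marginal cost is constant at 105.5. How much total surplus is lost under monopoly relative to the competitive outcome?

DWL = 245

Inverting demand: P = 175.5 − 2.5Q.
Perfect competition: P = MC = 105.5, so 175.5 − 2.5Q = 105.5 and Q = 28.
A monopolist chooses Q where MR = MC. MR = 175.5 − 5Q; setting this equal to 105.5 gives Q = 14 and P = 140.5.
DWL is the triangle between Q = 14 and Q = 28: ½·(28 − 14)·(140.5 − 105.5) = 245.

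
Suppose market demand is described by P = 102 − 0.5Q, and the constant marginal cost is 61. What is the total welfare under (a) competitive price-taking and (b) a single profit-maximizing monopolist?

Competition: TS = 1681; Monopoly: TS = 1260.75

Perfect competition: P = MC = 61, so 102 − 0.5Q = 61 and Q = 82.
CS = ½·(102 − 61)·82 = 1681; PS = (61 − 61)·82 = 0; TS = 1681.
A monopolist chooses Q where MR = MC. MR = 102 − Q; setting this equal to 61 gives Q = 41 and P = 81.5.
CS = ½·(102 − 81.5)·41 = 420.25; PS = (81.5 − 61)·41 = 840.5; TS = 1260.75.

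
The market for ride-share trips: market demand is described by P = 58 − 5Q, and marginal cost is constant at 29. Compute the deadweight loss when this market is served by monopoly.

Perfect competition: P = MC = 29, so 58 − 5Q = 29 and Q = 5.8.
Monopoly sets MR = MC: 58 − 10Q = 29 ⇒ Q = 2.9, P = 58 − 5·2.9 = 43.5.
DWL is the triangle between Q = 2.9 and Q = 5.8: ½·(5.8 − 2.9)·(43.5 − 29) = 21.025.

DWL = 21.025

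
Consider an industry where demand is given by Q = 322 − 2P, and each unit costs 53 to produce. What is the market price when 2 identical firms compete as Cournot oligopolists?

Inverting demand: P = 161 − 0.5Q.
With 2 symmetric Cournot firms, each firm's FOC gives 161 − 1.5q = 53, so q = 72, Q = 2·72 = 144, and P = 89.

P = 89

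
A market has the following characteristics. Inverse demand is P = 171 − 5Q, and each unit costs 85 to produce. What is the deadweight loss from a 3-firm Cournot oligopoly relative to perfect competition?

DWL = 46.225

Perfect competition: P = MC = 85, so 171 − 5Q = 85 and Q = 17.2.
Cournot with 3 identical firms: the symmetric best-response condition is 171 − 20q = 85. Each firm produces q = 4.3, total output Q = 12.9, price P = 106.5.
DWL is the triangle between Q = 12.9 and Q = 17.2: ½·(17.2 − 12.9)·(106.5 − 85) = 46.225.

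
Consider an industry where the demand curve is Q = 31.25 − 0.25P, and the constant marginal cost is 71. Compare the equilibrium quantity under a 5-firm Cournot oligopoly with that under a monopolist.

Cournot: Q = 11.25; Monopoly: Q = 6.75

Inverting demand: P = 125 − 4Q.
Cournot with 5 identical firms: the symmetric best-response condition is 125 − 24q = 71. Each firm produces q = 2.25, total output Q = 11.25, price P = 80.
The monopolist equates marginal revenue to marginal cost: 125 − 8Q = 71, so Q = 6.75. From demand, P = 98.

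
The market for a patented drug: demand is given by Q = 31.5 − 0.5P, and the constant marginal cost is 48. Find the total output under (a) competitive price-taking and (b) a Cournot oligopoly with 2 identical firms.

Competition: Q = 7.5; Cournot: Q = 5

Inverting demand: P = 63 − 2Q.
Competitive firms price at marginal cost: P = 48, giving Q = 7.5.
With 2 symmetric Cournot firms, each firm's FOC gives 63 − 6q = 48, so q = 2.5, Q = 2·2.5 = 5, and P = 53.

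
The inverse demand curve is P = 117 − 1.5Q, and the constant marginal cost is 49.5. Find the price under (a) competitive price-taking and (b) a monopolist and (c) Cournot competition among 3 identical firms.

Competition: P = 49.5; Monopoly: P = 83.25; Cournot: P = 66.375

Perfect competition: P = MC = 49.5, so 117 − 1.5Q = 49.5 and Q = 45.
A monopolist chooses Q where MR = MC. MR = 117 − 3Q; setting this equal to 49.5 gives Q = 22.5 and P = 83.25.
In a 3-firm Cournot equilibrium, symmetry and the first-order condition give q = (117 − 49.5)/(6) = 11.25. So Q = 33.75 and P = 66.375.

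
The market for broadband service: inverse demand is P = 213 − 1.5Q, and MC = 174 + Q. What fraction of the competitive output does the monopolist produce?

Monopoly sets MR = MC: 213 − 3Q = 174 + Q ⇒ Q = 9.75, P = 213 − 1.5·9.75 = 198.375.
Competitive equilibrium sets price equal to marginal cost: 213 − 1.5Q = 174 + Q, so Q = 15.6 and P = 189.6.
Ratio Q_m/Q_c = 9.75/15.6 = 0.625.

Q_m/Q_c = 0.625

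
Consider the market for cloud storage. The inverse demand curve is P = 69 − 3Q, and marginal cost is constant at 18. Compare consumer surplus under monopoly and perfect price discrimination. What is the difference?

Monopoly sets MR = MC: 69 − 6Q = 18 ⇒ Q = 8.5, P = 69 − 3·8.5 = 43.5.
CS = ½·(69 − 43.5)·8.5 = 108.375.
Under first-degree price discrimination the firm charges each unit its demand price and produces up to where P = MC, i.e. Q = 17. Consumer surplus is zero; producer surplus equals total surplus.
CS = 0.
Change in consumer surplus: 0 − 108.375 = −108.375.

CS falls by 108.375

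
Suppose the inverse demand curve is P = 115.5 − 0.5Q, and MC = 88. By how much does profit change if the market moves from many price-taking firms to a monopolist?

Competitive firms price at marginal cost: P = 88, giving Q = 55.
Profit = (88 − 88)·55 = 0.
The monopolist equates marginal revenue to marginal cost: 115.5 − Q = 88, so Q = 27.5. From demand, P = 101.75.
Profit = (101.75 − 88)·27.5 = 378.125.
Change in profit: 378.125 − 0 = 378.125.

π rises by 378.125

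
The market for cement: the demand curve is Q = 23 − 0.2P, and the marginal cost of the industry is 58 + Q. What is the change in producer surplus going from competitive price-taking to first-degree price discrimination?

Inverting demand: P = 115 − 5Q.
Competitive equilibrium sets price equal to marginal cost: 115 − 5Q = 58 + Q, so Q = 9.5 and P = 67.5.
PS = P·Q − VC(Q) = 67.5·9.5 − (58·9.5 + ½·1·9.5²) = 45.125.
With perfect price discrimination, output is the efficient level Q = 9.5 (where demand meets MC), but every buyer pays their willingness to pay: CS = 0 and PS = total surplus.
PS = ½·(115 − 58)·9.5 = 270.75.
Change in producer surplus: 270.75 − 45.125 = 225.625.

Producer surplus rises by 225.625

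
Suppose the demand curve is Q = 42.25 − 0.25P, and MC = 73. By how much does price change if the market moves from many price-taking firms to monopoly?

P rises by 48

Inverting demand: P = 169 − 4Q.
Perfect competition: P = MC = 73, so 169 − 4Q = 73 and Q = 24.
The monopolist equates marginal revenue to marginal cost: 169 − 8Q = 73, so Q = 12. From demand, P = 121.
Change in price: 121 − 73 = 48.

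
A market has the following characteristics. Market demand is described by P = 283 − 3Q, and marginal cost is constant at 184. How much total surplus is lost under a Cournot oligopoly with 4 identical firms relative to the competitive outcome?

DWL = 65.34

Competitive firms price at marginal cost: P = 184, giving Q = 33.
In a 4-firm Cournot equilibrium, symmetry and the first-order condition give q = (283 − 184)/(15) = 6.6. So Q = 26.4 and P = 203.8.
DWL is the triangle between Q = 26.4 and Q = 33: ½·(33 − 26.4)·(203.8 − 184) = 65.34.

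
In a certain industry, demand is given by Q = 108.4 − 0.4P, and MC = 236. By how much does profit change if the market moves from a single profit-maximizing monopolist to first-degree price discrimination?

π rises by 122.5

Inverting demand: P = 271 − 2.5Q.
Monopoly sets MR = MC: 271 − 5Q = 236 ⇒ Q = 7, P = 271 − 2.5·7 = 253.5.
Profit = (253.5 − 236)·7 = 122.5.
With perfect price discrimination, output is the efficient level Q = 14 (where demand meets MC), but every buyer pays their willingness to pay: CS = 0 and PS = total surplus.
PS equals the full surplus area, 245. Profit = 245 = 245.
Change in profit: 245 − 122.5 = 122.5.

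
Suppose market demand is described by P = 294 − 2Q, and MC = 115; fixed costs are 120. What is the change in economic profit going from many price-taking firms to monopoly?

Competitive firms price at marginal cost: P = 115, giving Q = 89.5.
Profit = (115 − 115)·89.5 − 120 = −120.
The monopolist equates marginal revenue to marginal cost: 294 − 4Q = 115, so Q = 44.75. From demand, P = 204.5.
Profit = (204.5 − 115)·44.75 − 120 = 3885.125.
Change in economic profit: 3885.125 − −120 = 4005.125.

π rises by 4005.125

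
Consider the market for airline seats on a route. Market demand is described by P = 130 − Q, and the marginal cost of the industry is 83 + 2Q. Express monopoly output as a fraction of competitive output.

The monopolist equates marginal revenue to marginal cost: 130 − 2Q = 83 + 2Q, so Q = 11.75. From demand, P = 118.25.
Competitive equilibrium sets price equal to marginal cost: 130 − Q = 83 + 2Q, so Q = 47/3 and P = 343/3.
Ratio Q_m/Q_c = 11.75/(47/3) = 0.75.

Q_m/Q_c = 0.75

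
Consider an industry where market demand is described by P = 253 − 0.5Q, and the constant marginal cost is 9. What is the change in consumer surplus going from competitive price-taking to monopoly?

CS falls by 44652

Competitive firms price at marginal cost: P = 9, giving Q = 488.
CS = ½·(253 − 9)·488 = 59536.
The monopolist equates marginal revenue to marginal cost: 253 − Q = 9, so Q = 244. From demand, P = 131.
CS = ½·(253 − 131)·244 = 14884.
Change in consumer surplus: 14884 − 59536 = −44652.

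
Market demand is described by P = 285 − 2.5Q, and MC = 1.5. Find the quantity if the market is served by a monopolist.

Q = 56.7

The monopolist equates marginal revenue to marginal cost: 285 − 5Q = 1.5, so Q = 56.7. From demand, P = 143.25.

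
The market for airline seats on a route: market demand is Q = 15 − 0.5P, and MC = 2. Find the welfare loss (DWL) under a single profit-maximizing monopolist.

DWL = 49

Inverting demand: P = 30 − 2Q.
Competitive firms price at marginal cost: P = 2, giving Q = 14.
Monopoly sets MR = MC: 30 − 4Q = 2 ⇒ Q = 7, P = 30 − 2·7 = 16.
DWL is the triangle between Q = 7 and Q = 14: ½·(14 − 7)·(16 − 2) = 49.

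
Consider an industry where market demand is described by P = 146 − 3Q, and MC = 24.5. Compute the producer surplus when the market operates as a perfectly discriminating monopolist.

A perfectly discriminating monopolist sells every unit with P(Q) ≥ MC(Q), so output equals the competitive quantity Q = 40.5. Each buyer pays their reservation price, so CS = 0 and the firm captures all surplus.
PS = ½·(146 − 24.5)·40.5 = 2460.375.

PS = 2460.375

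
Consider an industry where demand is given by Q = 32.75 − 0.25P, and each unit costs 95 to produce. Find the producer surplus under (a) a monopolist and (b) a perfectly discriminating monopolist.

Monopoly: PS = 81; Perfect PD: PS = 162

Inverting demand: P = 131 − 4Q.
A monopolist chooses Q where MR = MC. MR = 131 − 8Q; setting this equal to 95 gives Q = 4.5 and P = 113.
PS = (113 − 95)·4.5 = 81.
Under first-degree price discrimination the firm charges each unit its demand price and produces up to where P = MC, i.e. Q = 9. Consumer surplus is zero; producer surplus equals total surplus.
PS = ½·(131 − 95)·9 = 162.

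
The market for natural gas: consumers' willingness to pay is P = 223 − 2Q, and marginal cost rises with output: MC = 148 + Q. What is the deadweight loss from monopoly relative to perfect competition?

DWL = 150

Competitive equilibrium sets price equal to marginal cost: 223 − 2Q = 148 + Q, so Q = 25 and P = 173.
The monopolist equates marginal revenue to marginal cost: 223 − 4Q = 148 + Q, so Q = 15. From demand, P = 193.
CS = ½·(223 − 173)·25 = 625; PS = (173·25 − 148·25 − ½·1·25²) = 312.5; TS = 937.5.
CS = ½·(223 − 193)·15 = 225; PS = (193·15 − 148·15 − ½·1·15²) = 562.5; TS = 787.5.
DWL = 937.5 − 787.5 = 150.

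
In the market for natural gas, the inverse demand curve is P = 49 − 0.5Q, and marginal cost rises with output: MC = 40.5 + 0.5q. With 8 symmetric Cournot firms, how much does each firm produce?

q_i = 1.7

With 8 symmetric Cournot firms, each firm's FOC gives 49 − 4.5q = 40.5 + 0.5q, so q = 1.7, Q = 8·1.7 = 13.6, and P = 42.2.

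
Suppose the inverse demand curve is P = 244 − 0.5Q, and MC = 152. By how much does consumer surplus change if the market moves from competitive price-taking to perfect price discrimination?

CS falls by 8464

Perfect competition: P = MC = 152, so 244 − 0.5Q = 152 and Q = 184.
CS = ½·(244 − 152)·184 = 8464.
A perfectly discriminating monopolist sells every unit with P(Q) ≥ MC(Q), so output equals the competitive quantity Q = 184. Each buyer pays their reservation price, so CS = 0 and the firm captures all surplus.
CS = 0.
Change in consumer surplus: 0 − 8464 = −8464.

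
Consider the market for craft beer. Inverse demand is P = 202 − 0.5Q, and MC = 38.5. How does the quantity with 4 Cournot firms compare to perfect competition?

Cournot: Q = 261.6; Competition: Q = 327

With 4 symmetric Cournot firms, each firm's FOC gives 202 − 2.5q = 38.5, so q = 65.4, Q = 4·65.4 = 261.6, and P = 71.2.
Under competition P = MC = 38.5, so Q = (202 − 38.5)/0.5 = 327.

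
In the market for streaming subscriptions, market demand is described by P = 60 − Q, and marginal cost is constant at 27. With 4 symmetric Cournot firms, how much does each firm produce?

q_i = 6.6

With 4 symmetric Cournot firms, each firm's FOC gives 60 − 5q = 27, so q = 6.6, Q = 4·6.6 = 26.4, and P = 33.6.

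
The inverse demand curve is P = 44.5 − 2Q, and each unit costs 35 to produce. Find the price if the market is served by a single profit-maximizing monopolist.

A monopolist chooses Q where MR = MC. MR = 44.5 − 4Q; setting this equal to 35 gives Q = 2.375 and P = 39.75.

P = 39.75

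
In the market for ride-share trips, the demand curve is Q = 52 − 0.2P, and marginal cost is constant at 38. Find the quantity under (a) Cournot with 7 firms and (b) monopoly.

Inverting demand: P = 260 − 5Q.
Cournot with 7 identical firms: the symmetric best-response condition is 260 − 40q = 38. Each firm produces q = 5.55, total output Q = 38.85, price P = 65.75.
The monopolist equates marginal revenue to marginal cost: 260 − 10Q = 38, so Q = 22.2. From demand, P = 149.

Cournot: Q = 38.85; Monopoly: Q = 22.2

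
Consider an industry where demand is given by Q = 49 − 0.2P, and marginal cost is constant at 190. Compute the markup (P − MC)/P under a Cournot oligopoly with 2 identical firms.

Lerner index = 0.088

Inverting demand: P = 245 − 5Q.
With 2 symmetric Cournot firms, each firm's FOC gives 245 − 15q = 190, so q = 11/3, Q = 2·11/3 = 22/3, and P = 625/3.
Lerner index = (P − MC)/P = (625/3 − 190)/(625/3) = 0.088.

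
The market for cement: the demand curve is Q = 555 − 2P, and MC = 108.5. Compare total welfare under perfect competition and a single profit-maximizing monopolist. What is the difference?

TS falls by 7140.25

Inverting demand: P = 277.5 − 0.5Q.
Competitive firms price at marginal cost: P = 108.5, giving Q = 338.
CS = ½·(277.5 − 108.5)·338 = 28561; PS = (108.5 − 108.5)·338 = 0; TS = 28561.
A monopolist chooses Q where MR = MC. MR = 277.5 − Q; setting this equal to 108.5 gives Q = 169 and P = 193.
CS = ½·(277.5 − 193)·169 = 7140.25; PS = (193 − 108.5)·169 = 14280.5; TS = 21420.75.
Change in total welfare: 21420.75 − 28561 = −7140.25.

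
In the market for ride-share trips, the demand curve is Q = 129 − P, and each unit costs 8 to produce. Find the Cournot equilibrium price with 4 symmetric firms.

P = 32.2

Inverting demand: P = 129 − Q.
With 4 symmetric Cournot firms, each firm's FOC gives 129 − 5q = 8, so q = 24.2, Q = 4·24.2 = 96.8, and P = 32.2.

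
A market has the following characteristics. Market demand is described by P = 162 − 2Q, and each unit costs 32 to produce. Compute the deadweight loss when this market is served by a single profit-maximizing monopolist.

Perfect competition: P = MC = 32, so 162 − 2Q = 32 and Q = 65.
A monopolist chooses Q where MR = MC. MR = 162 − 4Q; setting this equal to 32 gives Q = 32.5 and P = 97.
DWL is the triangle between Q = 32.5 and Q = 65: ½·(65 − 32.5)·(97 − 32) = 1056.25.

DWL = 1056.25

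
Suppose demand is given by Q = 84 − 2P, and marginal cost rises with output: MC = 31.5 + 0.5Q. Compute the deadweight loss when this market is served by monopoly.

DWL = 6.125

Inverting demand: P = 42 − 0.5Q.
Under competition P = MC: 42 − 0.5Q = 31.5 + 0.5Q ⇒ Q = 10.5, P = 36.75.
The monopolist equates marginal revenue to marginal cost: 42 − Q = 31.5 + 0.5Q, so Q = 7. From demand, P = 38.5.
CS = ½·(42 − 36.75)·10.5 = 441/16; PS = (36.75·10.5 − 31.5·10.5 − ½·0.5·10.5²) = 441/16; TS = 55.125.
CS = ½·(42 − 38.5)·7 = 12.25; PS = (38.5·7 − 31.5·7 − ½·0.5·7²) = 36.75; TS = 49.
DWL = 55.125 − 49 = 6.125.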